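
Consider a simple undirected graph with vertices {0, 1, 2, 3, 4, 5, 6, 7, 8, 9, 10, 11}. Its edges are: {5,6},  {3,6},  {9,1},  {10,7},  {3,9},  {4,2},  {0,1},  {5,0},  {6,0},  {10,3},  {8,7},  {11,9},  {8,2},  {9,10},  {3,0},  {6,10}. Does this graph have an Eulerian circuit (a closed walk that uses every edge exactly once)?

Degrees: 0:4, 1:2, 2:2, 3:4, 4:1, 5:2, 6:4, 7:2, 8:2, 9:4, 10:4, 11:1
4, 11 have odd degree; an Eulerian circuit needs every degree to be even, so none exists.

No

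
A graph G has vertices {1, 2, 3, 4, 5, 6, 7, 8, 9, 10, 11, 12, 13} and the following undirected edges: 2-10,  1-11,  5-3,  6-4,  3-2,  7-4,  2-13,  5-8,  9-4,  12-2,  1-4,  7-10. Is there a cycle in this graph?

No

|V| = 13, |E| = 12, number of components = 1.
Since 12 = 13 - 1, the graph is a forest and contains no cycle.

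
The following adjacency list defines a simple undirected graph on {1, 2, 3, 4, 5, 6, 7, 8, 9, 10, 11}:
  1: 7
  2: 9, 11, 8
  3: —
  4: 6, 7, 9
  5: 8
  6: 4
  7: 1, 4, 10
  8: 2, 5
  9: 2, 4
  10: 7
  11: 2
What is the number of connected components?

Component: {3}
Component: {1, 2, 4, 5, 6, 7, 8, 9, 10, 11}

2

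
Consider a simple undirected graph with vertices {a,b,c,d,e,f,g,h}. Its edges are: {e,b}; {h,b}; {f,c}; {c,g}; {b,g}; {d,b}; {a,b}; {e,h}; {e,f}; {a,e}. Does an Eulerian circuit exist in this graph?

No

Degrees: a:2, b:5, c:2, d:1, e:4, f:2, g:2, h:2
Vertices with odd degree: b, d. An Eulerian circuit requires all degrees even.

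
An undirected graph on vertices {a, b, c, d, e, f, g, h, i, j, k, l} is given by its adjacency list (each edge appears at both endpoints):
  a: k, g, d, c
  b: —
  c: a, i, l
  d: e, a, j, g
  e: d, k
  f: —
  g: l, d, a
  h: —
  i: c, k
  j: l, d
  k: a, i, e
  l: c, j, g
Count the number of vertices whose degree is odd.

4

Degrees: a:4, b:0, c:3, d:4, e:2, f:0, g:3, h:0, i:2, j:2, k:3, l:3
Odd-degree vertices: c, g, k, l.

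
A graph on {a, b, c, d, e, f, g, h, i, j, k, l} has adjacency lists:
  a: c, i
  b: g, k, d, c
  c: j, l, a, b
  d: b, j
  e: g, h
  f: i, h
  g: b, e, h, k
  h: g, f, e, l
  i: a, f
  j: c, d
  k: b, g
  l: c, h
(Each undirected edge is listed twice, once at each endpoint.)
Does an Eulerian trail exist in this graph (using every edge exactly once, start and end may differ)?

Degrees: a:2, b:4, c:4, d:2, e:2, f:2, g:4, h:4, i:2, j:2, k:2, l:2
Odd-degree vertices: none (0 total).
The non-isolated vertices are connected and exactly 0 have odd degree, so an Eulerian trail exists.

Yes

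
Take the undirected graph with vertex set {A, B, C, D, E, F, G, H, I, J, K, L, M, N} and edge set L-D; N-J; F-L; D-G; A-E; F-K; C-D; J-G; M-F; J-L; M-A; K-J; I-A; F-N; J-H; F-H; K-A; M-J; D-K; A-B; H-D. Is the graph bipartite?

Color {B, C, E, G, H, I, K, L, M, N} black and {A, D, F, J} white. No edge joins two same-colored vertices, so the graph is bipartite.

Yes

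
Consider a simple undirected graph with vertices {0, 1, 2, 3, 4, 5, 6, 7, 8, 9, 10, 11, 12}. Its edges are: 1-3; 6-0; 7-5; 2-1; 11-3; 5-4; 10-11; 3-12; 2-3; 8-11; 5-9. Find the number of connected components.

Component: {0, 6}
Component: {4, 5, 7, 9}
Component: {1, 2, 3, 8, 10, 11, 12}

3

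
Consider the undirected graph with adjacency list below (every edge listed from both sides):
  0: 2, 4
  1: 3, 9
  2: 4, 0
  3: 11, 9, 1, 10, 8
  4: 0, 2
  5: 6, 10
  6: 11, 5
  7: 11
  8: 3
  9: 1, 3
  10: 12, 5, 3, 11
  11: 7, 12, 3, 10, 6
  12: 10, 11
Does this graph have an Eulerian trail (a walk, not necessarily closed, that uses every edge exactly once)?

Degrees: 0:2, 1:2, 2:2, 3:5, 4:2, 5:2, 6:2, 7:1, 8:1, 9:2, 10:4, 11:5, 12:2
Odd-degree vertices: 3, 7, 8, 11 (4 total).
With 4 odd-degree vertices (more than two), no single trail can use every edge.

No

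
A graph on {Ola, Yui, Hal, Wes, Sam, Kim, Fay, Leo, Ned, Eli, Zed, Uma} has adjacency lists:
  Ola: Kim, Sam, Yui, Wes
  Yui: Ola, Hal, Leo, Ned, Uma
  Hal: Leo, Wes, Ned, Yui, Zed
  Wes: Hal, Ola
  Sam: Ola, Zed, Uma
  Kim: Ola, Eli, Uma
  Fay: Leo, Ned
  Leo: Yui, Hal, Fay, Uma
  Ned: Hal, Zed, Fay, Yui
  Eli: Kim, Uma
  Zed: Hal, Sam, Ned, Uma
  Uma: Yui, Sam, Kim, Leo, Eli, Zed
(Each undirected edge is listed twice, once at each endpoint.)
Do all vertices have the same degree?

No

Degrees: Ola:4, Yui:5, Hal:5, Wes:2, Sam:3, Kim:3, Fay:2, Leo:4, Ned:4, Eli:2, Zed:4, Uma:6
Degrees are not all equal (e.g. deg(Wes)=2 but deg(Uma)=6); not regular.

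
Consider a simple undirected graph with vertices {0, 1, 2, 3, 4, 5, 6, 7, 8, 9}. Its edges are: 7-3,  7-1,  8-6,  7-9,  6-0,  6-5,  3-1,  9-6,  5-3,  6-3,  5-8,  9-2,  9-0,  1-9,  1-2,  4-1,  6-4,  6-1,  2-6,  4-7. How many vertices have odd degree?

4

Degrees: 0:2, 1:6, 2:3, 3:4, 4:3, 5:3, 6:8, 7:4, 8:2, 9:5
Odd-degree vertices: 2, 4, 5, 9.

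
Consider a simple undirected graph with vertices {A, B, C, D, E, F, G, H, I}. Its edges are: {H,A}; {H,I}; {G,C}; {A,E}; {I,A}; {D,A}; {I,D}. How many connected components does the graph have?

Component: {B}
Component: {F}
Component: {C, G}
Component: {A, D, E, H, I}

4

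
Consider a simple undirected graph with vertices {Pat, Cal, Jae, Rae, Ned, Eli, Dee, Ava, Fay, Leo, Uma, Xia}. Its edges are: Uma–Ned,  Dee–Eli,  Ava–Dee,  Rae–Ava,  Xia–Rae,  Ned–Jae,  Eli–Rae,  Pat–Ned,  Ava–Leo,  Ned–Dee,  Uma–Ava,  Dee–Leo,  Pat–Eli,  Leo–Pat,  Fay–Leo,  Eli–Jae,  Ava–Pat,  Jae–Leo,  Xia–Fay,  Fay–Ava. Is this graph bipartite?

Fay-Leo-Ava-Fay is an odd cycle (length 3), and a bipartite graph can contain only even cycles.

No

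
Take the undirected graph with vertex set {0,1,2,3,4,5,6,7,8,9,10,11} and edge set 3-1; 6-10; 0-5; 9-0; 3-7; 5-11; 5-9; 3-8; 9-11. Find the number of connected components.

Component: {2}
Component: {4}
Component: {6, 10}
Component: {0, 5, 9, 11}
Component: {1, 3, 7, 8}

5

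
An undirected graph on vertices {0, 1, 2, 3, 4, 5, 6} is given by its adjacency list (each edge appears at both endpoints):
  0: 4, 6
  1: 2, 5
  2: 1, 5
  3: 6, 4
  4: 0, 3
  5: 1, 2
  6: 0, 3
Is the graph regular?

Degrees: 0:2, 1:2, 2:2, 3:2, 4:2, 5:2, 6:2
All degrees equal 2; the graph is regular.

Yes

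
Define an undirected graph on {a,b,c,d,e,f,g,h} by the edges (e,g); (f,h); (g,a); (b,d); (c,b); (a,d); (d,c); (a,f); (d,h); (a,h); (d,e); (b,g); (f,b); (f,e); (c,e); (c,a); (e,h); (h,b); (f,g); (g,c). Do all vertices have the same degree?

Degrees: a:5, b:5, c:5, d:5, e:5, f:5, g:5, h:5
All degrees equal 5; the graph is regular.

Yes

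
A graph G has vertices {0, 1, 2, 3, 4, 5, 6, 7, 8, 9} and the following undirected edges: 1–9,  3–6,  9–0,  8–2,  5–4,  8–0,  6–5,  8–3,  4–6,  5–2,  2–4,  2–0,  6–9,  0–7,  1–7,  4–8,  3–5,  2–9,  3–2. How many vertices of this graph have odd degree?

0

Degrees: 0:4, 1:2, 2:6, 3:4, 4:4, 5:4, 6:4, 7:2, 8:4, 9:4
Odd-degree vertices: none.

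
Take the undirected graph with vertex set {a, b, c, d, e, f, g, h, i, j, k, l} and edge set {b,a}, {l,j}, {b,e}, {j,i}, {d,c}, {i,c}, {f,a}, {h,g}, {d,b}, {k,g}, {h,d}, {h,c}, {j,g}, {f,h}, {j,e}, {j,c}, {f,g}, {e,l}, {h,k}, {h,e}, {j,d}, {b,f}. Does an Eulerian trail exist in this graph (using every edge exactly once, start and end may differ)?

Yes

Degrees: a:2, b:4, c:4, d:4, e:4, f:4, g:4, h:6, i:2, j:6, k:2, l:2
Odd-degree vertices: none (0 total).
The non-isolated vertices are connected and exactly 0 have odd degree, so an Eulerian trail exists.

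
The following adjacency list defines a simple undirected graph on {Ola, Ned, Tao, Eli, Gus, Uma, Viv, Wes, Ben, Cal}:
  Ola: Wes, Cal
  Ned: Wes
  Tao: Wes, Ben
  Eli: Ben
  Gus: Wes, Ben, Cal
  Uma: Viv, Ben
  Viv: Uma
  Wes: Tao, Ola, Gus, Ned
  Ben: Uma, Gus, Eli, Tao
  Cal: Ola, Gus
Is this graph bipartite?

Partition the vertices as {Viv, Wes, Ben, Cal} vs {Ola, Ned, Tao, Eli, Gus, Uma}. Each listed edge has one endpoint in each part, so the graph is bipartite.

Yes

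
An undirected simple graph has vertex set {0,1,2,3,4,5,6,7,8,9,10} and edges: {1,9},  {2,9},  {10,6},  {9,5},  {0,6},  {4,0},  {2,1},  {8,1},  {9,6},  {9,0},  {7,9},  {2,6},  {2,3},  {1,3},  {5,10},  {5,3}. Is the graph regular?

No

Degrees: 0:3, 1:4, 2:4, 3:3, 4:1, 5:3, 6:4, 7:1, 8:1, 9:6, 10:2
Vertex 4 has degree 1 while 9 has degree 6, so the graph is not regular.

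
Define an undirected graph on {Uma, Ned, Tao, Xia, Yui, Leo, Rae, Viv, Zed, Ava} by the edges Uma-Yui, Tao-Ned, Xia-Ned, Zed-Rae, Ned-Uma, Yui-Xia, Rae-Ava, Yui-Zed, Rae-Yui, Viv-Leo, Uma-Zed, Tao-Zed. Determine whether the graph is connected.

Component: {Leo, Viv}
Component: {Uma, Ned, Tao, Xia, Yui, Rae, Zed, Ava}
No edge joins these 2 groups, so the graph is disconnected.

No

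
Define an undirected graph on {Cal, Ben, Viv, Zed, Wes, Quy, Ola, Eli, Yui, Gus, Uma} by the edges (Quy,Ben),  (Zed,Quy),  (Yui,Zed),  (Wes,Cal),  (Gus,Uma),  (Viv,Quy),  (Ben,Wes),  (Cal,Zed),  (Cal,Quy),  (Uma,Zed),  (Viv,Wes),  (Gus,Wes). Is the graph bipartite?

The cycle Quy-Cal-Zed-Quy has length 3, which is odd, so the graph is not bipartite.

No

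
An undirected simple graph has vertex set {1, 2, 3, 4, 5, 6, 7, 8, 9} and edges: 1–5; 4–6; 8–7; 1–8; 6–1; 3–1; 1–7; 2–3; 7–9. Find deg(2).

1

Neighbors of 2: 3.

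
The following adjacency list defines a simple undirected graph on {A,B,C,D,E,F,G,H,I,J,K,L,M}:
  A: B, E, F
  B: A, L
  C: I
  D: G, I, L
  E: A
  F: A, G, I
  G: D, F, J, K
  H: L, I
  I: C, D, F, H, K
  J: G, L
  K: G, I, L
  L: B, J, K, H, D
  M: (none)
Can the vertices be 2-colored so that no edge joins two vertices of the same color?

Partition the vertices as {B, C, D, E, F, H, J, K, M} vs {A, G, I, L}. Each listed edge has one endpoint in each part, so the graph is bipartite.

Yes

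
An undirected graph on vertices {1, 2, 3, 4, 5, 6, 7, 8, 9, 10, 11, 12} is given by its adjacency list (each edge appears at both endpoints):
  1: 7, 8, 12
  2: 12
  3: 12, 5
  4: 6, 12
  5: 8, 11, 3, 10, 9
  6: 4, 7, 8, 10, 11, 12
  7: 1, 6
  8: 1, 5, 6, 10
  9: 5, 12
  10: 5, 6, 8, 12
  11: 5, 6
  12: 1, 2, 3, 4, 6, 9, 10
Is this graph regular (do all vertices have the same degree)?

No

Degrees: 1:3, 2:1, 3:2, 4:2, 5:5, 6:6, 7:2, 8:4, 9:2, 10:4, 11:2, 12:7
Degrees are not all equal (e.g. deg(2)=1 but deg(12)=7); not regular.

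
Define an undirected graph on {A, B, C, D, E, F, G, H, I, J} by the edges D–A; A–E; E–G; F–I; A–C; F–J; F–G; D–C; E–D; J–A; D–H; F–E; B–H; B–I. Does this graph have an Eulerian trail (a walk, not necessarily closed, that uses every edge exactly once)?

Yes

Degrees: A:4, B:2, C:2, D:4, E:4, F:4, G:2, H:2, I:2, J:2
Odd-degree vertices: none (0 total).
With 0 odd-degree vertices and all edges in one connected piece, an Eulerian trail exists.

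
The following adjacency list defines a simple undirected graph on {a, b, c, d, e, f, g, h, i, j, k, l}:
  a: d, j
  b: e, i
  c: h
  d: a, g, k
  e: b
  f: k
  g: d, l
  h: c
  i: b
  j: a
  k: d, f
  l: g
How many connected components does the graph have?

Component: {c, h}
Component: {b, e, i}
Component: {a, d, f, g, j, k, l}

3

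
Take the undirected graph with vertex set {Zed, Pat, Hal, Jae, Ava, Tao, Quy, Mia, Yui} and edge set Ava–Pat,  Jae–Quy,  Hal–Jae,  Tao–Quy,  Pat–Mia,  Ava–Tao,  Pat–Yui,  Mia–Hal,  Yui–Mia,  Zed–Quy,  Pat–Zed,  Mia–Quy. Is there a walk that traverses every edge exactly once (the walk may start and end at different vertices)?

Degrees: Zed:2, Pat:4, Hal:2, Jae:2, Ava:2, Tao:2, Quy:4, Mia:4, Yui:2
Odd-degree vertices: none (0 total).
The non-isolated vertices are connected and exactly 0 have odd degree, so an Eulerian trail exists.

Yes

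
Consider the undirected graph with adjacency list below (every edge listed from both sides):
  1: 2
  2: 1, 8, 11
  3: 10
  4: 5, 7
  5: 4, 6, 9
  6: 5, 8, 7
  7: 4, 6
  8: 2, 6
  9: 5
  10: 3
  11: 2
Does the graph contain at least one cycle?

|V| = 11, |E| = 10, number of components = 2.
Since 10 > 11 - 2, a cycle must exist; for instance 6-5-4-7-6.

Yes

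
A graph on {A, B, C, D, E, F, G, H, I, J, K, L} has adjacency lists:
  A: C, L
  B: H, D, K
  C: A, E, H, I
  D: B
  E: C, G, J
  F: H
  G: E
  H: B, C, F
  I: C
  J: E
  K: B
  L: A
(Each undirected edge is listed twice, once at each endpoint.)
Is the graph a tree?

Yes

|V| = 12, |E| = 11.
It is connected with exactly 11 edges, hence acyclic — it is a tree.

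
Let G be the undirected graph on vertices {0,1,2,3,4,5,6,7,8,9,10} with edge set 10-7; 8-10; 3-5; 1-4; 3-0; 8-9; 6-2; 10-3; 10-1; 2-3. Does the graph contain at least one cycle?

The graph has 11 vertices, 10 edges, and 1 connected component.
Since 10 = 11 - 1, the graph is a forest and contains no cycle.

No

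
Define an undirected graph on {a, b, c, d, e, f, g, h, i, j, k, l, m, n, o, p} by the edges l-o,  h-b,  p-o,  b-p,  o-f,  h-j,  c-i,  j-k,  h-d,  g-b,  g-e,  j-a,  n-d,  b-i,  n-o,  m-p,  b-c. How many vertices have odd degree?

Degrees: a:1, b:5, c:2, d:2, e:1, f:1, g:2, h:3, i:2, j:3, k:1, l:1, m:1, n:2, o:4, p:3
Odd-degree vertices: a, b, e, f, h, j, k, l, m, p.

10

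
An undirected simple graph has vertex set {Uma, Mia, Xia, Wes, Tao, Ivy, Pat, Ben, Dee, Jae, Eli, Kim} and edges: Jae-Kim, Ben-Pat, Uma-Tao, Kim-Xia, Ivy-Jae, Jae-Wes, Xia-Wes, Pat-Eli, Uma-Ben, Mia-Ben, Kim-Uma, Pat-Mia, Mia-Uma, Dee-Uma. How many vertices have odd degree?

Degrees: Uma:5, Mia:3, Xia:2, Wes:2, Tao:1, Ivy:1, Pat:3, Ben:3, Dee:1, Jae:3, Eli:1, Kim:3
Odd-degree vertices: Uma, Mia, Tao, Ivy, Pat, Ben, Dee, Jae, Eli, Kim.

10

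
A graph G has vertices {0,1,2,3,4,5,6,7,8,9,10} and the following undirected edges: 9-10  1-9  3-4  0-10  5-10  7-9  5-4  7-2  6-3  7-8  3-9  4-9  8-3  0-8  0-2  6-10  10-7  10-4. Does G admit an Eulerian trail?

No

Degrees: 0:3, 1:1, 2:2, 3:4, 4:4, 5:2, 6:2, 7:4, 8:3, 9:5, 10:6
Odd-degree vertices: 0, 1, 8, 9 (4 total).
An Eulerian trail requires 0 or 2 odd-degree vertices; here there are 4.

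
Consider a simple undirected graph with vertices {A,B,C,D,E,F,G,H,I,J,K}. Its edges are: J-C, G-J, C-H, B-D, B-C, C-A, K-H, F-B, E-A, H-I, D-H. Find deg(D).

Neighbors of D: B, H.

2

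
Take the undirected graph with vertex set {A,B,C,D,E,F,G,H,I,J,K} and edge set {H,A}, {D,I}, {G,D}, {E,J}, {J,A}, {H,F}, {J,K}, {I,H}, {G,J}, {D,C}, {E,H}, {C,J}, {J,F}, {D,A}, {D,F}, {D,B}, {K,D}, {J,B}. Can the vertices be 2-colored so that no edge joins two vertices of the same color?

A valid 2-coloring puts {D, H, J} on one side and {A, B, C, E, F, G, I, K} on the other; every edge crosses between the two sides.

Yes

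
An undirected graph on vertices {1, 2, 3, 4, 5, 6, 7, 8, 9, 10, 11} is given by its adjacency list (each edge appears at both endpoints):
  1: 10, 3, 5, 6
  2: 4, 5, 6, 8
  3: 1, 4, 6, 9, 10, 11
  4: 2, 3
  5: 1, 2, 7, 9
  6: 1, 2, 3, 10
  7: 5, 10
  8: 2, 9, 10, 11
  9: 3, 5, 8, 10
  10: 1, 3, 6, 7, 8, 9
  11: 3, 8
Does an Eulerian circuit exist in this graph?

Degrees: 1:4, 2:4, 3:6, 4:2, 5:4, 6:4, 7:2, 8:4, 9:4, 10:6, 11:2
All degrees are even and the non-isolated vertices are connected — an Eulerian circuit exists.

Yes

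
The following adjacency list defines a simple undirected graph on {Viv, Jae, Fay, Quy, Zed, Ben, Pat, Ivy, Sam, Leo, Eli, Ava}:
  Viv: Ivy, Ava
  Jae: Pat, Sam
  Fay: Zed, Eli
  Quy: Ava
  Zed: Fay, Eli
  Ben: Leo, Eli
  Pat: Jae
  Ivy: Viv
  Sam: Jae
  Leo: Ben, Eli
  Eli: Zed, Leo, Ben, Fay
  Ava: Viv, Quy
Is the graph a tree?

No

|V| = 12, |E| = 11.
It splits into 3 components, so it cannot be a tree.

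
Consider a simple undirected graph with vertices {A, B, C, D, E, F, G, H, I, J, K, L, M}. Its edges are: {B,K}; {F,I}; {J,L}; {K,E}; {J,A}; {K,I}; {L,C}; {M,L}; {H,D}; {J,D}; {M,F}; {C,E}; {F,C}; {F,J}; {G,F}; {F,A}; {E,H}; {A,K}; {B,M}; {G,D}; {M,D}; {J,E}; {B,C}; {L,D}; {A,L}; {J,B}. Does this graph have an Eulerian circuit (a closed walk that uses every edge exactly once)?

Degrees: A:4, B:4, C:4, D:5, E:4, F:6, G:2, H:2, I:2, J:6, K:4, L:5, M:4
Vertices with odd degree: D, L. An Eulerian circuit requires all degrees even.

No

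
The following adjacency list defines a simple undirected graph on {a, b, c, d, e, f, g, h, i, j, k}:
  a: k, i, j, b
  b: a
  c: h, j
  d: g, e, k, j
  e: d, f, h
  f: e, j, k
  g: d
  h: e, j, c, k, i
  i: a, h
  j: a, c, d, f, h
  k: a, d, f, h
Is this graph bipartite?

h-c-j-h is an odd cycle (length 3), and a bipartite graph can contain only even cycles.

No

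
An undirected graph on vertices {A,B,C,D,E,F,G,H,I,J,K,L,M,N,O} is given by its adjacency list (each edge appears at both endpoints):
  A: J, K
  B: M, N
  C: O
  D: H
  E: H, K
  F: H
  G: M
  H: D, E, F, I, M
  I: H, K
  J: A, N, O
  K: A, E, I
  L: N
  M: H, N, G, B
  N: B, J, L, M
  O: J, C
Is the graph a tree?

|V| = 15, |E| = 17.
Connected but with 17 > 14 edges, so it has a cycle and is not a tree.

No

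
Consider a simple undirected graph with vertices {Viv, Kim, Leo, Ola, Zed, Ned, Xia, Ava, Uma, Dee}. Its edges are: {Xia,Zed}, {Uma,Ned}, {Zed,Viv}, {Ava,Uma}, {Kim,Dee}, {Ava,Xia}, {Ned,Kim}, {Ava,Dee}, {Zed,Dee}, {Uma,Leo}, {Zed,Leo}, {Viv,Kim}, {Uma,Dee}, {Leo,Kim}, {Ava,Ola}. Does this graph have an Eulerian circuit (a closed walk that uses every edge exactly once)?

Degrees: Viv:2, Kim:4, Leo:3, Ola:1, Zed:4, Ned:2, Xia:2, Ava:4, Uma:4, Dee:4
Vertices with odd degree: Leo, Ola. An Eulerian circuit requires all degrees even.

No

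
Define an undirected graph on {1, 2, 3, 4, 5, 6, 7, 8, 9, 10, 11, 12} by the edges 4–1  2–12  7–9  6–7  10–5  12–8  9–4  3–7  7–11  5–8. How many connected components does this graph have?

2

Component: {2, 5, 8, 10, 12}
Component: {1, 3, 4, 6, 7, 9, 11}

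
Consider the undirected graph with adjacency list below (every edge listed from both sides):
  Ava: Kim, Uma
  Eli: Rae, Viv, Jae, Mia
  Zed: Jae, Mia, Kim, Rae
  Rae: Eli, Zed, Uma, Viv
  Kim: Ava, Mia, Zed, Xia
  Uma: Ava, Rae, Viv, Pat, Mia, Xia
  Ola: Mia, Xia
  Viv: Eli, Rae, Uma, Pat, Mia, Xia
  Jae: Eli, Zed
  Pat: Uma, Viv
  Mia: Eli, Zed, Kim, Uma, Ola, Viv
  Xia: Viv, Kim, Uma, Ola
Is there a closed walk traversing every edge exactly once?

Degrees: Ava:2, Eli:4, Zed:4, Rae:4, Kim:4, Uma:6, Ola:2, Viv:6, Jae:2, Pat:2, Mia:6, Xia:4
All degrees are even and the non-isolated vertices are connected — an Eulerian circuit exists.

Yes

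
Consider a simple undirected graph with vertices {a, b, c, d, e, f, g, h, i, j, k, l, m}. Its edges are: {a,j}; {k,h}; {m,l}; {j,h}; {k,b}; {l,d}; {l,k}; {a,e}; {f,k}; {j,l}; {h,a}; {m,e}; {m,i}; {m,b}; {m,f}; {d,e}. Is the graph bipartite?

No

The cycle j-a-h-j has length 3, which is odd, so the graph is not bipartite.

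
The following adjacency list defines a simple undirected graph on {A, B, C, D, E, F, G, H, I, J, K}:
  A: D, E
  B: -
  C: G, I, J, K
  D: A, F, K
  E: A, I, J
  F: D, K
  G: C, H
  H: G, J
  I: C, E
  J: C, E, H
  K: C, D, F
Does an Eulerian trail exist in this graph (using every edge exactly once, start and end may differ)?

Degrees: A:2, B:0, C:4, D:3, E:3, F:2, G:2, H:2, I:2, J:3, K:3
Odd-degree vertices: D, E, J, K (4 total).
An Eulerian trail requires 0 or 2 odd-degree vertices; here there are 4.

No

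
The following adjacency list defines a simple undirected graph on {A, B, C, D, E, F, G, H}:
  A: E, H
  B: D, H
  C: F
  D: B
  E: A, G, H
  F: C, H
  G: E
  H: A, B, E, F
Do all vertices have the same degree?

Degrees: A:2, B:2, C:1, D:1, E:3, F:2, G:1, H:4
Degrees are not all equal (e.g. deg(C)=1 but deg(H)=4); not regular.

No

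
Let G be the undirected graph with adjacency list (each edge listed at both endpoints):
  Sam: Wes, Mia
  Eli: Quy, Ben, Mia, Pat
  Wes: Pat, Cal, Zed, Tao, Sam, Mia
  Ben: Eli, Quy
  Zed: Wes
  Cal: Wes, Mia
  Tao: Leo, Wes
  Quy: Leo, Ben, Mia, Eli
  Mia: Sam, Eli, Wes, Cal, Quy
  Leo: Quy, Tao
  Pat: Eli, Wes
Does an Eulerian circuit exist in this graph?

No

Degrees: Sam:2, Eli:4, Wes:6, Ben:2, Zed:1, Cal:2, Tao:2, Quy:4, Mia:5, Leo:2, Pat:2
Zed, Mia have odd degree; an Eulerian circuit needs every degree to be even, so none exists.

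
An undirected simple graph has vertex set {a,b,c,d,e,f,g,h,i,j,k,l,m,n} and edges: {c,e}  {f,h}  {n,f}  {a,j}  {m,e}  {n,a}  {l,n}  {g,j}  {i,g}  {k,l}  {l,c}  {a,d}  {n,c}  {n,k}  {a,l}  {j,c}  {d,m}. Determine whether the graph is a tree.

|V| = 14, |E| = 17.
It is not connected, so it is not a tree.

No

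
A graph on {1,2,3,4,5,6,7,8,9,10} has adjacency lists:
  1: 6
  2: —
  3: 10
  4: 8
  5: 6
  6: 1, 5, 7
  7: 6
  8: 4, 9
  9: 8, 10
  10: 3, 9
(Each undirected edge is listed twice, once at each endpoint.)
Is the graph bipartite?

Yes

Partition the vertices as {2, 6, 8, 10} vs {1, 3, 4, 5, 7, 9}. Each listed edge has one endpoint in each part, so the graph is bipartite.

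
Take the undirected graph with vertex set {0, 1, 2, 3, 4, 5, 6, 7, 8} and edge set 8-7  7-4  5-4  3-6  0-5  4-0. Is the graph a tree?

|V| = 9, |E| = 6.
It splits into 4 components, so it cannot be a tree.

No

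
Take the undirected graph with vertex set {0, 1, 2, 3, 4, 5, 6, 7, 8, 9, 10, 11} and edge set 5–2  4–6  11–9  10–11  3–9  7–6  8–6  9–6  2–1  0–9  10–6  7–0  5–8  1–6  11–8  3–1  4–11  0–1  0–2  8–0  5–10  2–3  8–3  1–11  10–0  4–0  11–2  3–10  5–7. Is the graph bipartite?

The cycle 2-1-11-2 has length 3, which is odd, so the graph is not bipartite.

No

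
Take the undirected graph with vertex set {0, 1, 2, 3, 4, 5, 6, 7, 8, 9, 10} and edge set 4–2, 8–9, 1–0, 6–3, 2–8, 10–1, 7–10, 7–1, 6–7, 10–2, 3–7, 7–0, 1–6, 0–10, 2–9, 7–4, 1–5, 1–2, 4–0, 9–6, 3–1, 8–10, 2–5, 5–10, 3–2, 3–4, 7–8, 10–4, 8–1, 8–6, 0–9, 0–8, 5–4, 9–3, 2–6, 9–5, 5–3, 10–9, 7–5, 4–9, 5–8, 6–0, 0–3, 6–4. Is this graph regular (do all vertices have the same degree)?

Yes

Degrees: 0:8, 1:8, 2:8, 3:8, 4:8, 5:8, 6:8, 7:8, 8:8, 9:8, 10:8
All degrees equal 8; the graph is regular.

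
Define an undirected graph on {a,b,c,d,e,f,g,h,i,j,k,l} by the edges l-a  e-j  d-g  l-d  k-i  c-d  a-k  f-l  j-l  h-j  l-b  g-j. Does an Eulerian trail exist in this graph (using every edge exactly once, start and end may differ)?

No

Degrees: a:2, b:1, c:1, d:3, e:1, f:1, g:2, h:1, i:1, j:4, k:2, l:5
Odd-degree vertices: b, c, d, e, f, h, i, l (8 total).
An Eulerian trail requires 0 or 2 odd-degree vertices; here there are 8.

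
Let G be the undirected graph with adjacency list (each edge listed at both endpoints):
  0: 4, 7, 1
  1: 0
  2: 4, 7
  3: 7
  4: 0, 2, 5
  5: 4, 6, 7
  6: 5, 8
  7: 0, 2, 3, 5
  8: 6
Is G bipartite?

Yes

Partition the vertices as {1, 4, 6, 7} vs {0, 2, 3, 5, 8}. Each listed edge has one endpoint in each part, so the graph is bipartite.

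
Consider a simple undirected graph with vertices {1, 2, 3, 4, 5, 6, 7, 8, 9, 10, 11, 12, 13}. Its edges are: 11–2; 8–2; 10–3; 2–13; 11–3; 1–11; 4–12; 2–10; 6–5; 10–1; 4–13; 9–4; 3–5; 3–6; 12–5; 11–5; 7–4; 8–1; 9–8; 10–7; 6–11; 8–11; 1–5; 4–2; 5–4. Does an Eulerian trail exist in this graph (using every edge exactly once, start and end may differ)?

Degrees: 1:4, 2:5, 3:4, 4:6, 5:6, 6:3, 7:2, 8:4, 9:2, 10:4, 11:6, 12:2, 13:2
Odd-degree vertices: 2, 6 (2 total).
With 2 odd-degree vertices and all edges in one connected piece, an Eulerian trail exists (from 2 to 6).

Yes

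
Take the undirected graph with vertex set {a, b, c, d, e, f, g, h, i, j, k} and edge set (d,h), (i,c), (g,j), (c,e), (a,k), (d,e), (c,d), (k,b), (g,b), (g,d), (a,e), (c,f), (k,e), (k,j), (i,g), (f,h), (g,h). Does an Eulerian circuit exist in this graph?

Degrees: a:2, b:2, c:4, d:4, e:4, f:2, g:5, h:3, i:2, j:2, k:4
g, h have odd degree; an Eulerian circuit needs every degree to be even, so none exists.

No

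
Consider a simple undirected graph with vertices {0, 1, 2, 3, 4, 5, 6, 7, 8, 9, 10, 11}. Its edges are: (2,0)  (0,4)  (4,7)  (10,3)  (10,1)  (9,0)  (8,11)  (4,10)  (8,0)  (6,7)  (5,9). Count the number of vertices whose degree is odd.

Degrees: 0:4, 1:1, 2:1, 3:1, 4:3, 5:1, 6:1, 7:2, 8:2, 9:2, 10:3, 11:1
Odd-degree vertices: 1, 2, 3, 4, 5, 6, 10, 11.

8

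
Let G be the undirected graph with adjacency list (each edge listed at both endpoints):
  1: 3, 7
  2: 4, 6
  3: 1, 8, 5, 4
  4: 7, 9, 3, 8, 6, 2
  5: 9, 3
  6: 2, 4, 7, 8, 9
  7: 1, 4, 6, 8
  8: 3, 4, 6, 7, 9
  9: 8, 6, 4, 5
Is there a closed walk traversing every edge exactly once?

No

Degrees: 1:2, 2:2, 3:4, 4:6, 5:2, 6:5, 7:4, 8:5, 9:4
Vertices with odd degree: 6, 8. An Eulerian circuit requires all degrees even.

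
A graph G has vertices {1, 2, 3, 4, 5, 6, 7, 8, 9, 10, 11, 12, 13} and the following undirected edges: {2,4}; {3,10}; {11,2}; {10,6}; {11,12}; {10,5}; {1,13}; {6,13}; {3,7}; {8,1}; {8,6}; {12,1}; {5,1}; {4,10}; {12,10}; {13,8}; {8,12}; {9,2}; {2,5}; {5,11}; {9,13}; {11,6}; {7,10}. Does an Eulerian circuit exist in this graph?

Yes

Degrees: 1:4, 2:4, 3:2, 4:2, 5:4, 6:4, 7:2, 8:4, 9:2, 10:6, 11:4, 12:4, 13:4
All degrees are even and the non-isolated vertices are connected — an Eulerian circuit exists.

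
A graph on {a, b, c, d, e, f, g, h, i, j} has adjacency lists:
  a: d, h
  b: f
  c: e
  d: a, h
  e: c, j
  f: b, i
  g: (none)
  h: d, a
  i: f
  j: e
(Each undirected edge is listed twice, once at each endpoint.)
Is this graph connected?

No

Component: {g}
Component: {a, d, h}
Component: {b, f, i}
Component: {c, e, j}
There are 4 separate components, so the graph is not connected.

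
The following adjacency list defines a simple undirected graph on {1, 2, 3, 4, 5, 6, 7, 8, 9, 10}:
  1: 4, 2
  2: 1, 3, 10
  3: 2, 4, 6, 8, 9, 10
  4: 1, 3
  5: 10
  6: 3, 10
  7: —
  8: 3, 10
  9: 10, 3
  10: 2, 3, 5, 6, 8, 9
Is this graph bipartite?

9-3-10-9 is an odd cycle (length 3), and a bipartite graph can contain only even cycles.

No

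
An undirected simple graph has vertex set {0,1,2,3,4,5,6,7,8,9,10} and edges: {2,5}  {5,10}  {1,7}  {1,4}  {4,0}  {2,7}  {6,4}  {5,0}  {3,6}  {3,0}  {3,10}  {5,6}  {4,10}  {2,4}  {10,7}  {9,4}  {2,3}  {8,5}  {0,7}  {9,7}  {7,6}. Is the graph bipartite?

Color {3, 4, 5, 7} black and {0, 1, 2, 6, 8, 9, 10} white. No edge joins two same-colored vertices, so the graph is bipartite.

Yes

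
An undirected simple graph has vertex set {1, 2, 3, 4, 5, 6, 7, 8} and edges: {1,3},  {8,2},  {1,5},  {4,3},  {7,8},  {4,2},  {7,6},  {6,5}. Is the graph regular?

Degrees: 1:2, 2:2, 3:2, 4:2, 5:2, 6:2, 7:2, 8:2
All degrees equal 2; the graph is regular.

Yes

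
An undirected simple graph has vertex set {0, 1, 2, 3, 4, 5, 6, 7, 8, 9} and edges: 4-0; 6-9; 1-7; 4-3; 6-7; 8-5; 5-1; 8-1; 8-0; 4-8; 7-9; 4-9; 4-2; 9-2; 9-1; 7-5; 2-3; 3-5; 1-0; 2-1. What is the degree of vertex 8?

4

Neighbors of 8: 0, 1, 4, 5.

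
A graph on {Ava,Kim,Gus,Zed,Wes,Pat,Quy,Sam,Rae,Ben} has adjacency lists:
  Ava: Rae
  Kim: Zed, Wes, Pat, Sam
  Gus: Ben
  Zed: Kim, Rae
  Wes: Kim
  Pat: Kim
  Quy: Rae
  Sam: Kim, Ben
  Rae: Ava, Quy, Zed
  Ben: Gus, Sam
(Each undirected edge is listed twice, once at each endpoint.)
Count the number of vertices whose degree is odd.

Degrees: Ava:1, Kim:4, Gus:1, Zed:2, Wes:1, Pat:1, Quy:1, Sam:2, Rae:3, Ben:2
Odd-degree vertices: Ava, Gus, Wes, Pat, Quy, Rae.

6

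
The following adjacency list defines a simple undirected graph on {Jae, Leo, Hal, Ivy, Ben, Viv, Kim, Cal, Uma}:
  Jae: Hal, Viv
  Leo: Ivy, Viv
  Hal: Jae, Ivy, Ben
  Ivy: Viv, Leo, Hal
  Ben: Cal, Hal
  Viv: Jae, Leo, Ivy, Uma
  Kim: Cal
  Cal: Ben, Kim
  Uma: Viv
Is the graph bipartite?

The cycle Ivy-Leo-Viv-Ivy has length 3, which is odd, so the graph is not bipartite.

No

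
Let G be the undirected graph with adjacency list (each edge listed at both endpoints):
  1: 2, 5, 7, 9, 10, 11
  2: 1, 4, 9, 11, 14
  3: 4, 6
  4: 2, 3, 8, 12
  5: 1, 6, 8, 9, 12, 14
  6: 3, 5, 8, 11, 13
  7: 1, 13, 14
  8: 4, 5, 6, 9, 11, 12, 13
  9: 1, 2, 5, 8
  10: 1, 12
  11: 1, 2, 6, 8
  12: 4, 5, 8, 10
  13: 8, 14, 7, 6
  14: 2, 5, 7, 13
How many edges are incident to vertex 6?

Neighbors of 6: 3, 5, 8, 11, 13.

5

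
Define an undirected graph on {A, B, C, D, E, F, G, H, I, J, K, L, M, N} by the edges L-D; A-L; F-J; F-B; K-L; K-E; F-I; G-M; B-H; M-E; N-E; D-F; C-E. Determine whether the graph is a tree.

Yes

The graph has 14 vertices and 13 edges.
Connected and |E| = |V| - 1, which characterizes a tree.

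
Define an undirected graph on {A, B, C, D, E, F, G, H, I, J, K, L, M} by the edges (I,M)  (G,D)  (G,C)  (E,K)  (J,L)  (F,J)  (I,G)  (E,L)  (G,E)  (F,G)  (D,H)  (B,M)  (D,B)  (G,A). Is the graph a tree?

No

The graph has 13 vertices and 14 edges.
Connected but with 14 > 12 edges, so it has a cycle and is not a tree.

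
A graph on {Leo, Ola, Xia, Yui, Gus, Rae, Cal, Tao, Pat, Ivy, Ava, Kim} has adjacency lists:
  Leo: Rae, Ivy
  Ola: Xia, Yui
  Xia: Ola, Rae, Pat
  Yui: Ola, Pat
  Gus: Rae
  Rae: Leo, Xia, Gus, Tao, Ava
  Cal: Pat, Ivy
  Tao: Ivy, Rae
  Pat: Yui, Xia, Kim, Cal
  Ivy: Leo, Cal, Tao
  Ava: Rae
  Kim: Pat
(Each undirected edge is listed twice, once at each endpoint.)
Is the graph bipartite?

Yes

Color {Ola, Rae, Pat, Ivy} black and {Leo, Xia, Yui, Gus, Cal, Tao, Ava, Kim} white. No edge joins two same-colored vertices, so the graph is bipartite.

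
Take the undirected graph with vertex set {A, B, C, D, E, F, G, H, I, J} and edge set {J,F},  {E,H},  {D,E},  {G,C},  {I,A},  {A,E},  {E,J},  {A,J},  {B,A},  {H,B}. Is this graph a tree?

The graph has 10 vertices and 10 edges.
It is not connected, so it is not a tree.

No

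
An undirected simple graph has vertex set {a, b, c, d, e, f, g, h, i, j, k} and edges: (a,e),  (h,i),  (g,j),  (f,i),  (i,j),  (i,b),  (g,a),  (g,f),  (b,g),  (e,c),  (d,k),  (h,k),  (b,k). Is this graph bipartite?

Partition the vertices as {e, g, i, k} vs {a, b, c, d, f, h, j}. Each listed edge has one endpoint in each part, so the graph is bipartite.

Yes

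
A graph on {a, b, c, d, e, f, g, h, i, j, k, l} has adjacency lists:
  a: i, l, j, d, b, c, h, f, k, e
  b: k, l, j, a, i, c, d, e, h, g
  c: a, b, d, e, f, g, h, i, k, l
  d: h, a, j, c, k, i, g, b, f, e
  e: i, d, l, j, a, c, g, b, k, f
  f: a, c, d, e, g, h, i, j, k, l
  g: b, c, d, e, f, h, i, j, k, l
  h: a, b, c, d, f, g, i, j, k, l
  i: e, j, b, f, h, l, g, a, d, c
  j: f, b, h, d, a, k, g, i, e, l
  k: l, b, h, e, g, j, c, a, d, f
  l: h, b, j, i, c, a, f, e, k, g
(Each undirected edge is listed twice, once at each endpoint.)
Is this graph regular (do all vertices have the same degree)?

Degrees: a:10, b:10, c:10, d:10, e:10, f:10, g:10, h:10, i:10, j:10, k:10, l:10
Every vertex has degree 10, so the graph is 10-regular.

Yes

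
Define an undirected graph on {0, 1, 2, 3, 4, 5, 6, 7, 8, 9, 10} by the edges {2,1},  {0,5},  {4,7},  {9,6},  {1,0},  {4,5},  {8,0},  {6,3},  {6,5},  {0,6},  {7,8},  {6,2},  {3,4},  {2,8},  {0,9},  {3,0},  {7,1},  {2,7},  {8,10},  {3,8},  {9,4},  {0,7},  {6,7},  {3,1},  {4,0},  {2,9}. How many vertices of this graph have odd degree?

6

Degrees: 0:8, 1:4, 2:5, 3:5, 4:5, 5:3, 6:6, 7:6, 8:5, 9:4, 10:1
Odd-degree vertices: 2, 3, 4, 5, 8, 10.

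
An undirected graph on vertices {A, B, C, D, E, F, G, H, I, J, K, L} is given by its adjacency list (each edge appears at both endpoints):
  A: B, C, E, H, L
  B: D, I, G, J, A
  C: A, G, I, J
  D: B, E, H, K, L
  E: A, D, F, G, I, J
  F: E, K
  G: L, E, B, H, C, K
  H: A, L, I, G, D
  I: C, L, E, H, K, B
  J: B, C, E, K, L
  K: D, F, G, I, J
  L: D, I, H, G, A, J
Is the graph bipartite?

No

The cycle D-H-L-D has length 3, which is odd, so the graph is not bipartite.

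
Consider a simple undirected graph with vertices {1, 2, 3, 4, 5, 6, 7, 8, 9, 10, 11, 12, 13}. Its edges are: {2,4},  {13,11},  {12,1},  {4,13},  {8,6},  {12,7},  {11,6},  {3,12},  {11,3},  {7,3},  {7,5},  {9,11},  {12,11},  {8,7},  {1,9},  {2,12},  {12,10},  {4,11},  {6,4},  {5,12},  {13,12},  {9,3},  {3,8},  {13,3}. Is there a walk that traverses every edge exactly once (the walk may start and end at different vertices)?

Degrees: 1:2, 2:2, 3:6, 4:4, 5:2, 6:3, 7:4, 8:3, 9:3, 10:1, 11:6, 12:8, 13:4
Odd-degree vertices: 6, 8, 9, 10 (4 total).
With 4 odd-degree vertices (more than two), no single trail can use every edge.

No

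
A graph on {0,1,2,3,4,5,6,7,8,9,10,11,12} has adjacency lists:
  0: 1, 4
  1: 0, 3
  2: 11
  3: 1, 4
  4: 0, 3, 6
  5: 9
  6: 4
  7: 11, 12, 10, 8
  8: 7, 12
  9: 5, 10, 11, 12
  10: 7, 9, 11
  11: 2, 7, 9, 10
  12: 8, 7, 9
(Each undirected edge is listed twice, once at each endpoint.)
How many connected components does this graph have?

2

Component: {0, 1, 3, 4, 6}
Component: {2, 5, 7, 8, 9, 10, 11, 12}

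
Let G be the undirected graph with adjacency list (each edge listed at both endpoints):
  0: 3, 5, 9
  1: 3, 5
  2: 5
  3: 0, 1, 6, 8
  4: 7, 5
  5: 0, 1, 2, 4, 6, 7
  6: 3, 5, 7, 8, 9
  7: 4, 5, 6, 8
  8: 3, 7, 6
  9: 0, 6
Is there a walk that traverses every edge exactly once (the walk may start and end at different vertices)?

No

Degrees: 0:3, 1:2, 2:1, 3:4, 4:2, 5:6, 6:5, 7:4, 8:3, 9:2
Odd-degree vertices: 0, 2, 6, 8 (4 total).
With 4 odd-degree vertices (more than two), no single trail can use every edge.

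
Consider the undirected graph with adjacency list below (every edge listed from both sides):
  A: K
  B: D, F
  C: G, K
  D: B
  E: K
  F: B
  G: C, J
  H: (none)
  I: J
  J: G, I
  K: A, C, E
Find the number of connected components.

Component: {H}
Component: {B, D, F}
Component: {A, C, E, G, I, J, K}

3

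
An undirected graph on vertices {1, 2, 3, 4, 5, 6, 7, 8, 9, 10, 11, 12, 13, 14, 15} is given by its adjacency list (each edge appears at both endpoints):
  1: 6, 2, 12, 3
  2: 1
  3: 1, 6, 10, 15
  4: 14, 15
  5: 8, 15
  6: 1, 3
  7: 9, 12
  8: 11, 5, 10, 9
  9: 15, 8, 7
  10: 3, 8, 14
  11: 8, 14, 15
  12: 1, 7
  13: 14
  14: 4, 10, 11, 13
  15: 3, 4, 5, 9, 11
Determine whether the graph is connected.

Starting from 1 and exploring outward reaches every vertex (1, 3, 2, 6, 12, 15, 10, 7, 11, 9, 4, 5, 8, 14, 13); the graph is connected.

Yes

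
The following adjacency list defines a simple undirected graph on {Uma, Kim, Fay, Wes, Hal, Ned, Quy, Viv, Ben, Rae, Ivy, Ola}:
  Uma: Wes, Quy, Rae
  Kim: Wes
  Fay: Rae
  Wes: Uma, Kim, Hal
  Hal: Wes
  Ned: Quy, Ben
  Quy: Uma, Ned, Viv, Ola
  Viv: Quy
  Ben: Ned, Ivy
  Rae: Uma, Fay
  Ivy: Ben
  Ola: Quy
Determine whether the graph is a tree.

The graph has 12 vertices and 11 edges.
Connected and |E| = |V| - 1, which characterizes a tree.

Yes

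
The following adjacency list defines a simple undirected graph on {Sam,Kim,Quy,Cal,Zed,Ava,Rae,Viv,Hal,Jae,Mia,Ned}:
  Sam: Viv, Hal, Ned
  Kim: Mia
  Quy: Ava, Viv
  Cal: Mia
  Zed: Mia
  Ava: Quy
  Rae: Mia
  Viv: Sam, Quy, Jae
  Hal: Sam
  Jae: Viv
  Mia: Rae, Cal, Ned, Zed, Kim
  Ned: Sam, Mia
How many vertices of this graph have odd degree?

Degrees: Sam:3, Kim:1, Quy:2, Cal:1, Zed:1, Ava:1, Rae:1, Viv:3, Hal:1, Jae:1, Mia:5, Ned:2
Odd-degree vertices: Sam, Kim, Cal, Zed, Ava, Rae, Viv, Hal, Jae, Mia.

10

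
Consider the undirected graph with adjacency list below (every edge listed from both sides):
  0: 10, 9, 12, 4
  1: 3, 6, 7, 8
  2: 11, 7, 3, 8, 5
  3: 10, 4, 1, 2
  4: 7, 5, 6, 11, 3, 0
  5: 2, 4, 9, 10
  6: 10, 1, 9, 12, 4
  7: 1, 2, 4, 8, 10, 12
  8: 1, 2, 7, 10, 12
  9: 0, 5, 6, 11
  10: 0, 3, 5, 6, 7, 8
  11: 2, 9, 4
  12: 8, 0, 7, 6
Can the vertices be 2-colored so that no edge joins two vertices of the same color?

The cycle 7-8-12-7 has length 3, which is odd, so the graph is not bipartite.

No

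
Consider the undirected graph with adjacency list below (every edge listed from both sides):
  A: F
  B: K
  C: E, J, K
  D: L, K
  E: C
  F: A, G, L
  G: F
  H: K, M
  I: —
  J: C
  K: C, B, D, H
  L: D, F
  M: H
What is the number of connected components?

Component: {I}
Component: {A, B, C, D, E, F, G, H, J, K, L, M}

2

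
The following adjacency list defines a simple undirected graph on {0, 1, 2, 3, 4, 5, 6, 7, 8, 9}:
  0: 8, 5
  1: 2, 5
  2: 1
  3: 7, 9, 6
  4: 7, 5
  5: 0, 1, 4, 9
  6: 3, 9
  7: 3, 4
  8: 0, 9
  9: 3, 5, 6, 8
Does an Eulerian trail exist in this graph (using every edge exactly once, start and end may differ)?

Yes

Degrees: 0:2, 1:2, 2:1, 3:3, 4:2, 5:4, 6:2, 7:2, 8:2, 9:4
Odd-degree vertices: 2, 3 (2 total).
With 2 odd-degree vertices and all edges in one connected piece, an Eulerian trail exists (from 2 to 3).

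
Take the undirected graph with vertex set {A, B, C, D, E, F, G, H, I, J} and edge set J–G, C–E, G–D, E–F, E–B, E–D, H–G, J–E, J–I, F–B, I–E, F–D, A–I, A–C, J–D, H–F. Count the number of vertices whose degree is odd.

Degrees: A:2, B:2, C:2, D:4, E:6, F:4, G:3, H:2, I:3, J:4
Odd-degree vertices: G, I.

2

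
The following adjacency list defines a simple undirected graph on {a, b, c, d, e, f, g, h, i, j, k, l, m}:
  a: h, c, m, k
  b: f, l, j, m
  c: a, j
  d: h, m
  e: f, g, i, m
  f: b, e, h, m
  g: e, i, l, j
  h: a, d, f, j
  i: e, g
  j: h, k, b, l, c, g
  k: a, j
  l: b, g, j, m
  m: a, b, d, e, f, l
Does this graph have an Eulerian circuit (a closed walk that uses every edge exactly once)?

Yes

Degrees: a:4, b:4, c:2, d:2, e:4, f:4, g:4, h:4, i:2, j:6, k:2, l:4, m:6
All degrees are even and the non-isolated vertices are connected — an Eulerian circuit exists.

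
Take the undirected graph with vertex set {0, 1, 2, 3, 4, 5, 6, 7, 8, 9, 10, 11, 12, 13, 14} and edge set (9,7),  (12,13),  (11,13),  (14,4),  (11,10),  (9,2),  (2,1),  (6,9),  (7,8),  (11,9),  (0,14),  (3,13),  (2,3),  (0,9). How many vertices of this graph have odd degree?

10

Degrees: 0:2, 1:1, 2:3, 3:2, 4:1, 5:0, 6:1, 7:2, 8:1, 9:5, 10:1, 11:3, 12:1, 13:3, 14:2
Odd-degree vertices: 1, 2, 4, 6, 8, 9, 10, 11, 12, 13.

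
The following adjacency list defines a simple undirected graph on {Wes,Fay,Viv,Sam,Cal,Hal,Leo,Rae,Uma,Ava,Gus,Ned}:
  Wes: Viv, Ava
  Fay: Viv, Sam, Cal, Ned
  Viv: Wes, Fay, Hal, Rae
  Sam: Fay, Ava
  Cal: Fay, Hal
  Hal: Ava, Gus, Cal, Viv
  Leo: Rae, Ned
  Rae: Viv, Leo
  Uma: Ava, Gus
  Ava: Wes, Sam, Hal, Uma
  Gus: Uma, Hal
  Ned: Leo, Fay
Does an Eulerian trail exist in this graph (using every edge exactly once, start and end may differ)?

Yes

Degrees: Wes:2, Fay:4, Viv:4, Sam:2, Cal:2, Hal:4, Leo:2, Rae:2, Uma:2, Ava:4, Gus:2, Ned:2
Odd-degree vertices: none (0 total).
With 0 odd-degree vertices and all edges in one connected piece, an Eulerian trail exists.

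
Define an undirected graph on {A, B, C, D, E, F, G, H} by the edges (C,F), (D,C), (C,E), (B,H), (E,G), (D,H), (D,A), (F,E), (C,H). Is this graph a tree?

No

The graph has 8 vertices and 9 edges.
Connected but with 9 > 7 edges, so it has a cycle and is not a tree.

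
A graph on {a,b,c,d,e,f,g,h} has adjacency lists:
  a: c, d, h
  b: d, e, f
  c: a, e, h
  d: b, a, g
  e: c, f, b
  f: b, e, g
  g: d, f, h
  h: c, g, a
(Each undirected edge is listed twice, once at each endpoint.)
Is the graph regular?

Degrees: a:3, b:3, c:3, d:3, e:3, f:3, g:3, h:3
Every vertex has degree 3, so the graph is 3-regular.

Yes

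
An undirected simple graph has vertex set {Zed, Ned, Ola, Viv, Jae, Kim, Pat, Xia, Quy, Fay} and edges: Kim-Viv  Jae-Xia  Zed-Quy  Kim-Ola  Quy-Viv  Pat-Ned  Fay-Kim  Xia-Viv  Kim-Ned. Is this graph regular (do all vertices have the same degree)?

No

Degrees: Zed:1, Ned:2, Ola:1, Viv:3, Jae:1, Kim:4, Pat:1, Xia:2, Quy:2, Fay:1
Vertex Zed has degree 1 while Kim has degree 4, so the graph is not regular.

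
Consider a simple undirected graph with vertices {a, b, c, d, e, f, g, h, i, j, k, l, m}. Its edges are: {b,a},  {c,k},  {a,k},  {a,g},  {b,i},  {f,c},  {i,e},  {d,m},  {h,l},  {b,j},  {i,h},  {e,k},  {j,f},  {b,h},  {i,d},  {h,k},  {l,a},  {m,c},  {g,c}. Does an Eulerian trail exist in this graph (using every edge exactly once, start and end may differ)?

Yes

Degrees: a:4, b:4, c:4, d:2, e:2, f:2, g:2, h:4, i:4, j:2, k:4, l:2, m:2
Odd-degree vertices: none (0 total).
With 0 odd-degree vertices and all edges in one connected piece, an Eulerian trail exists.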